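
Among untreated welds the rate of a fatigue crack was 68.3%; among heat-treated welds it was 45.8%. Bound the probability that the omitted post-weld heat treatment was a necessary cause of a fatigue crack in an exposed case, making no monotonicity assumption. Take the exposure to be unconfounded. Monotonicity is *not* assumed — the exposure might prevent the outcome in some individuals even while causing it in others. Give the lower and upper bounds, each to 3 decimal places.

p₁ = 0.683, p₀ = 0.458.
Under exogeneity alone the bounds on PN are max{0,(p₁−p₀)/p₁} ≤ PN ≤ min{1,(1−p₀)/p₁}.
  lower = (p₁ − p₀)/p₁ = 0.225 / 0.683 ≈ 0.3294
  upper = min{1, (1 − p₀)/p₁} = 0.542 / 0.683 ≈ 0.7936

0.329 ≤ PN ≤ 0.794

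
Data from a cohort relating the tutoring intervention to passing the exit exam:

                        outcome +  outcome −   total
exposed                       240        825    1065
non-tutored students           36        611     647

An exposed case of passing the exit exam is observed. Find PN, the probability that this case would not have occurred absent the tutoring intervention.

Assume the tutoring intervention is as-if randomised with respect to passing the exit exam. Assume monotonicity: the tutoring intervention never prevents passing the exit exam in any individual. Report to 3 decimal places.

PN ≈ 0.753

p₁ = P(outcome | exposed) = 240/1065 = 0.22535
p₀ = P(outcome | unexposed) = 36/647 = 0.055641
Under exogeneity and monotonicity, PN = (p₁ − p₀)/p₁.
PN = (0.22535 − 0.055641) / 0.22535 ≈ 0.7531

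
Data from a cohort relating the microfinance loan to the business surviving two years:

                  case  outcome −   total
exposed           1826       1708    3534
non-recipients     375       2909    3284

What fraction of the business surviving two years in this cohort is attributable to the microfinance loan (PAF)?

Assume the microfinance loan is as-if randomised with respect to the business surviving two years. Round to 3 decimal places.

PAF ≈ 0.646

p₁ = P(outcome | exposed) = 1826/3534 = 0.51669
p₀ = P(outcome | unexposed) = 375/3284 = 0.11419
Exposure prevalence π = 3534/6818 = 0.51833; overall risk P(Y=1) = 0.32282.
Under exogeneity, PAF = [P(Y=1) − p₀]/P(Y=1).
PAF = (0.32282 − 0.11419) / 0.32282 ≈ 0.6463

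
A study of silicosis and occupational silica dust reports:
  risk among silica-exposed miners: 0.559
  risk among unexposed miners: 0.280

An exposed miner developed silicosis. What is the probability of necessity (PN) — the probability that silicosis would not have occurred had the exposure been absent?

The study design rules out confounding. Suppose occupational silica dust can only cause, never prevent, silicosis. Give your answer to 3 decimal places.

PN ≈ 0.499

Let p₁ = 0.559, p₀ = 0.28.
Under exogeneity and monotonicity, PN = (p₁ − p₀) / p₁.
PN = (0.559 − 0.28) / 0.559 = 0.279 / 0.559 ≈ 0.4991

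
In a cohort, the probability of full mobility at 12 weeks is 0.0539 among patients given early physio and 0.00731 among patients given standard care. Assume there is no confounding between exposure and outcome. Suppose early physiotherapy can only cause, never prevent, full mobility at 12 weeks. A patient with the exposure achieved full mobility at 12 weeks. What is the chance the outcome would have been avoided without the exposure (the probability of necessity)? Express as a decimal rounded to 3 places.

Let p₁ = 0.0539, p₀ = 0.00731.
Under exogeneity and monotonicity, PN = (p₁ − p₀) / p₁.
PN = (0.0539 − 0.00731) / 0.0539 = 0.04659 / 0.0539 ≈ 0.8644

PN ≈ 0.864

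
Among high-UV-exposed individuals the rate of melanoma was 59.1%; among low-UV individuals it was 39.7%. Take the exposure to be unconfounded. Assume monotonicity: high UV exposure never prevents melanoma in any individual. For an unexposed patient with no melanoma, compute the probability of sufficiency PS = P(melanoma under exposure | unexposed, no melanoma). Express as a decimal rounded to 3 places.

p₁ = 0.591, p₀ = 0.397.
Under exogeneity and monotonicity, PS = (p₁ − p₀) / (1 − p₀).
PS = (0.591 − 0.397) / (1 − 0.397) = 0.194 / 0.603 ≈ 0.3217

PS ≈ 0.322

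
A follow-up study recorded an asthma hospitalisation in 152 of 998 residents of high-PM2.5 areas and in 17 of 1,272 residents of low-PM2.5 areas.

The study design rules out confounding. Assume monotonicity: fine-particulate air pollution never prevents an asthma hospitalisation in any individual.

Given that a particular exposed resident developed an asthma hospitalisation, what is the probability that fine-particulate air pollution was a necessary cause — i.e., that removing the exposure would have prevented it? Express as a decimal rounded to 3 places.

PN ≈ 0.912

p₁ = P(outcome | exposed) = 152/998 = 0.1523
p₀ = P(outcome | unexposed) = 17/1272 = 0.013365
Under exogeneity and monotonicity, PN = (p₁ − p₀) / p₁.
PN = (0.1523 − 0.013365) / 0.1523 = 0.13894 / 0.1523 ≈ 0.9122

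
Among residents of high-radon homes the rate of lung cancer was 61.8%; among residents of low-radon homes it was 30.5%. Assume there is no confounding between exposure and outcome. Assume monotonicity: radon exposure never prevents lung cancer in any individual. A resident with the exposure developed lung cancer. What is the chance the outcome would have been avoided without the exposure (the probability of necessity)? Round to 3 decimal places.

p₁ = 0.618, p₀ = 0.305.
Under exogeneity and monotonicity, PN = (p₁ − p₀) / p₁.
PN = (0.618 − 0.305) / 0.618 = 0.313 / 0.618 ≈ 0.5065

PN ≈ 0.506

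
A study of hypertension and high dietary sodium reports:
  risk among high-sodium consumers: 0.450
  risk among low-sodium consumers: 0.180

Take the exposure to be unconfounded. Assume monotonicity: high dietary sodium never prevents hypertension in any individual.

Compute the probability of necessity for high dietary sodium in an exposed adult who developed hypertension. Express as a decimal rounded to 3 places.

PN ≈ 0.600

Let p₁ = 0.45, p₀ = 0.18.
Under exogeneity and monotonicity, PN = (p₁ − p₀) / p₁.
PN = (0.45 − 0.18) / 0.45 = 0.27 / 0.45 ≈ 0.6000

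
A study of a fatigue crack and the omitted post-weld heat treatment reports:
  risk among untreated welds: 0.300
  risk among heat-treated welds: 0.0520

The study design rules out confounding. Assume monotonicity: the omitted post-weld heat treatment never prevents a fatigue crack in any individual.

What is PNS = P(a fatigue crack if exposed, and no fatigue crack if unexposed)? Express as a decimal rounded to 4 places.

Let p₁ = 0.3, p₀ = 0.052.
Under exogeneity and monotonicity, PNS = p₁ − p₀.
PNS = 0.3 − 0.052 = 0.248

PNS ≈ 0.2480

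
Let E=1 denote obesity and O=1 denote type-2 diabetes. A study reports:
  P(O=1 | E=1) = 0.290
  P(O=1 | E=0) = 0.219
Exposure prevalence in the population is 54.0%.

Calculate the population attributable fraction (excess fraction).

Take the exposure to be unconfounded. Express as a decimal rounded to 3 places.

PAF ≈ 0.149

Let p₁ = 0.29, p₀ = 0.219.
Overall risk P(Y=1) = π·p₁ + (1−π)·p₀ = 0.54×0.29 + 0.46×0.219 = 0.25734.
Under exogeneity, PAF = [P(Y=1) − p₀] / P(Y=1).
PAF = (0.25734 − 0.219) / 0.25734 ≈ 0.1490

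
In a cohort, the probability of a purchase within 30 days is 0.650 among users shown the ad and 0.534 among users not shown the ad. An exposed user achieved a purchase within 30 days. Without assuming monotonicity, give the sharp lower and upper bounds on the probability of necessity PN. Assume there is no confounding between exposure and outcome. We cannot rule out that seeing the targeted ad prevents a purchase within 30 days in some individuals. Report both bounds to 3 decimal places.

0.178 ≤ PN ≤ 0.717

Let p₁ = 0.65, p₀ = 0.534.
Under exogeneity alone the bounds on PN are max{0,(p₁−p₀)/p₁} ≤ PN ≤ min{1,(1−p₀)/p₁}.
  lower = (p₁ − p₀)/p₁ = 0.116 / 0.65 ≈ 0.1785
  upper = min{1, (1 − p₀)/p₁} = 0.466 / 0.65 ≈ 0.7169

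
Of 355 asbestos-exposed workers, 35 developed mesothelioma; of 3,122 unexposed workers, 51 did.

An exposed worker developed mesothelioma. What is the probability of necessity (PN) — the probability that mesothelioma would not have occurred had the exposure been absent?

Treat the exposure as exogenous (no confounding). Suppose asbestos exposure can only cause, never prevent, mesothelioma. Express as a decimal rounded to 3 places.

p₁ = P(outcome | exposed) = 35/355 = 0.098592
p₀ = P(outcome | unexposed) = 51/3122 = 0.016336
Under exogeneity and monotonicity, PN = (p₁ − p₀) / p₁.
PN = (0.098592 − 0.016336) / 0.098592 = 0.082256 / 0.098592 ≈ 0.8343

PN ≈ 0.834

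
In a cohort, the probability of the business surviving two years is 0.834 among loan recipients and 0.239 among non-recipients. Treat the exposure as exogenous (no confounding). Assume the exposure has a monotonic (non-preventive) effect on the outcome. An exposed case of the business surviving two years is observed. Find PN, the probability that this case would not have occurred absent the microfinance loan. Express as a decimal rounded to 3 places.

Let p₁ = 0.834, p₀ = 0.239.
Under exogeneity and monotonicity, PN = (p₁ − p₀) / p₁.
PN = (0.834 − 0.239) / 0.834 = 0.595 / 0.834 ≈ 0.7134

PN ≈ 0.713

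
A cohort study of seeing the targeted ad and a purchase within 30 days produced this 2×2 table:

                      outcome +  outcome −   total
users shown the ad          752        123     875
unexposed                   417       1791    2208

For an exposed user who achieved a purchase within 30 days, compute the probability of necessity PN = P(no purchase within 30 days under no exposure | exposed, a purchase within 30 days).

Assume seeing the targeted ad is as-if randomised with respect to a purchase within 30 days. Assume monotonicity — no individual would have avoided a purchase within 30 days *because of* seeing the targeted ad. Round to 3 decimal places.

PN ≈ 0.780

p₁ = P(outcome | exposed) = 752/875 = 0.85943
p₀ = P(outcome | unexposed) = 417/2208 = 0.18886
Under exogeneity and monotonicity, PN = (p₁ − p₀) / p₁.
PN = (0.85943 − 0.18886) / 0.85943 = 0.67057 / 0.85943 ≈ 0.7803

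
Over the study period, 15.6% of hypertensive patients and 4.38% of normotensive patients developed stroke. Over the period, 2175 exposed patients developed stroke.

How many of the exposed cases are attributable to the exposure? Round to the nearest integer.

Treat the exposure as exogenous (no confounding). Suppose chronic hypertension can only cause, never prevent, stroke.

about 1564 cases

p₁ = 0.156, p₀ = 0.0438.
PN = (p₁ − p₀)/p₁ = (0.156 − 0.0438) / 0.156 ≈ 0.71923.
Attributable cases ≈ PN × (exposed cases) = 0.71923 × 2175 ≈ 1564.33.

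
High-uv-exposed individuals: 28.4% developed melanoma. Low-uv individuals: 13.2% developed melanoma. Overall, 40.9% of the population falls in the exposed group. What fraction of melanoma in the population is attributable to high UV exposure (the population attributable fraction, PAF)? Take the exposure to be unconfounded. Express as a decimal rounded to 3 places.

PAF ≈ 0.320

p₁ = 0.284, p₀ = 0.132.
Overall risk P(Y=1) = π·p₁ + (1−π)·p₀ = 0.409×0.284 + 0.591×0.132 = 0.19417.
Under exogeneity, PAF = [P(Y=1) − p₀] / P(Y=1).
PAF = (0.19417 − 0.132) / 0.19417 ≈ 0.3202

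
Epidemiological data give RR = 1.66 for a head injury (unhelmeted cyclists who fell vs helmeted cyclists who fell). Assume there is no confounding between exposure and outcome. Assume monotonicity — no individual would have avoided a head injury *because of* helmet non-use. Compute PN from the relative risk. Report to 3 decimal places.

PN ≈ 0.398

Under exogeneity and monotonicity, PN = (RR − 1) / RR = 1 − 1/RR.
PN = (1.66 − 1) / 1.66 = 0.66 / 1.66 ≈ 0.3976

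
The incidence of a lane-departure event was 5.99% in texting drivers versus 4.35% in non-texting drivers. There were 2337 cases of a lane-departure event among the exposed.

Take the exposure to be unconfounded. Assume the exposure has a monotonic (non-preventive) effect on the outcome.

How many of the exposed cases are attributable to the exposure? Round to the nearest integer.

about 640 cases

p₁ = 0.0599, p₀ = 0.0435.
PN = (p₁ − p₀)/p₁ = (0.0599 − 0.0435) / 0.0599 ≈ 0.27379.
Attributable cases ≈ PN × (exposed cases) = 0.27379 × 2337 ≈ 639.85.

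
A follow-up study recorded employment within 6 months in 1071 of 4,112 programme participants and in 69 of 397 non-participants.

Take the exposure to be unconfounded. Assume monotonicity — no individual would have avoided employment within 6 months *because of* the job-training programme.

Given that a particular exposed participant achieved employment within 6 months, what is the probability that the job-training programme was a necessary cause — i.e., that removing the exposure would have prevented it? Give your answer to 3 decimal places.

PN ≈ 0.333

p₁ = P(outcome | exposed) = 1071/4112 = 0.26046
p₀ = P(outcome | unexposed) = 69/397 = 0.1738
Under exogeneity and monotonicity, PN = (p₁ − p₀) / p₁.
PN = (0.26046 − 0.1738) / 0.26046 = 0.086654 / 0.26046 ≈ 0.3327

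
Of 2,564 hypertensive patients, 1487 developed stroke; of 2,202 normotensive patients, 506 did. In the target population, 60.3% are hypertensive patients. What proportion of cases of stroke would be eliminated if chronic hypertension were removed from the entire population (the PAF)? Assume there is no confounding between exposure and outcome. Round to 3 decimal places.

p₁ = P(outcome | exposed) = 1487/2564 = 0.57995
p₀ = P(outcome | unexposed) = 506/2202 = 0.22979
Overall risk P(Y=1) = π·p₁ + (1−π)·p₀ = 0.603×0.57995 + 0.397×0.22979 = 0.44094.
Under exogeneity, PAF = [P(Y=1) − p₀] / P(Y=1).
PAF = (0.44094 − 0.22979) / 0.44094 ≈ 0.4789

PAF ≈ 0.479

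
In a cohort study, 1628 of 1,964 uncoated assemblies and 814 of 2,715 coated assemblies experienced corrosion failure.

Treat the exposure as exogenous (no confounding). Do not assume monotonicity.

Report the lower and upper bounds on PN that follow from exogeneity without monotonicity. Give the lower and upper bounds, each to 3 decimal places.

p₁ = P(outcome | exposed) = 1628/1964 = 0.82892
p₀ = P(outcome | unexposed) = 814/2715 = 0.29982
Under exogeneity alone the bounds on PN are max{0,(p₁−p₀)/p₁} ≤ PN ≤ min{1,(1−p₀)/p₁}.
  lower = (p₁ − p₀)/p₁ = 0.5291 / 0.82892 ≈ 0.6383
  upper = min{1, (1 − p₀)/p₁} = 0.70018 / 0.82892 ≈ 0.8447

0.638 ≤ PN ≤ 0.845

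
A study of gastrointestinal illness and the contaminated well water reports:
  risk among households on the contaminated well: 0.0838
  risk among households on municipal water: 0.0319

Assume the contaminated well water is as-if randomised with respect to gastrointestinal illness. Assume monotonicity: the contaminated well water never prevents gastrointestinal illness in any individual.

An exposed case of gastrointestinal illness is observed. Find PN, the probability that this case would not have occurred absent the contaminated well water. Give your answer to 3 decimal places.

Let p₁ = 0.0838, p₀ = 0.0319.
Under exogeneity and monotonicity, PN = (p₁ − p₀) / p₁.
PN = (0.0838 − 0.0319) / 0.0838 = 0.0519 / 0.0838 ≈ 0.6193

PN ≈ 0.619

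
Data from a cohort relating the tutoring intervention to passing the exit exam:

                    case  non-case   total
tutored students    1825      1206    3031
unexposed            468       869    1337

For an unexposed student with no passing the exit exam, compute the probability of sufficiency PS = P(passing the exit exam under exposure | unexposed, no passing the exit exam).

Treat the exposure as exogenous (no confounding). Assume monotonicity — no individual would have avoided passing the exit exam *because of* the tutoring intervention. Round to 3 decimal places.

p₁ = P(outcome | exposed) = 1825/3031 = 0.60211
p₀ = P(outcome | unexposed) = 468/1337 = 0.35004
Under exogeneity and monotonicity, PS = (p₁ − p₀)/(1 − p₀).
PS = (0.60211 − 0.35004) / 0.64996 ≈ 0.3878

PS ≈ 0.388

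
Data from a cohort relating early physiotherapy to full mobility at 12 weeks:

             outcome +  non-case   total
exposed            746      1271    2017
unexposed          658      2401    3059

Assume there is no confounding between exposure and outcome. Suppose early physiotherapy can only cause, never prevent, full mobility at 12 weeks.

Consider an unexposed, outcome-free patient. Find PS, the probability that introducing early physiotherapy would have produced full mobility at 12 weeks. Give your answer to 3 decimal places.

PS ≈ 0.197

p₁ = P(outcome | exposed) = 746/2017 = 0.36986
p₀ = P(outcome | unexposed) = 658/3059 = 0.2151
Under exogeneity and monotonicity, PS = (p₁ − p₀)/(1 − p₀).
PS = (0.36986 − 0.2151) / 0.7849 ≈ 0.1972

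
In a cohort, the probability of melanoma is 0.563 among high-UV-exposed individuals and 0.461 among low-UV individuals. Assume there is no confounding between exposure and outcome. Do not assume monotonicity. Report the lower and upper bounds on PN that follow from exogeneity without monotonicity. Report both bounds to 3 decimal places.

0.181 ≤ PN ≤ 0.957

Let p₁ = 0.563, p₀ = 0.461.
Under exogeneity alone the bounds on PN are max{0,(p₁−p₀)/p₁} ≤ PN ≤ min{1,(1−p₀)/p₁}.
  lower = (p₁ − p₀)/p₁ = 0.102 / 0.563 ≈ 0.1812
  upper = min{1, (1 − p₀)/p₁} = 0.539 / 0.563 ≈ 0.9574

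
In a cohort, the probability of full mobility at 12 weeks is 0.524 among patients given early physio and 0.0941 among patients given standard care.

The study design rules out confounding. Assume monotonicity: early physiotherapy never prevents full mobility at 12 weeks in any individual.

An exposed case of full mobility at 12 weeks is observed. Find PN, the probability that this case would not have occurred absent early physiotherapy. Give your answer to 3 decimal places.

PN ≈ 0.820

Let p₁ = 0.524, p₀ = 0.0941.
Under exogeneity and monotonicity, PN = (p₁ − p₀) / p₁.
PN = (0.524 − 0.0941) / 0.524 = 0.4299 / 0.524 ≈ 0.8204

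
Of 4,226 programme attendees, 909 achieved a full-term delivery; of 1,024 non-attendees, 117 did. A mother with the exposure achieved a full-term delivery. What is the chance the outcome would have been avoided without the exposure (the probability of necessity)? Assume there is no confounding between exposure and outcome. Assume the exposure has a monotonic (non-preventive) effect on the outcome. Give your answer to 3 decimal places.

p₁ = P(outcome | exposed) = 909/4226 = 0.2151
p₀ = P(outcome | unexposed) = 117/1024 = 0.11426
Under exogeneity and monotonicity, PN = (p₁ − p₀) / p₁.
PN = (0.2151 − 0.11426) / 0.2151 = 0.10084 / 0.2151 ≈ 0.4688

PN ≈ 0.469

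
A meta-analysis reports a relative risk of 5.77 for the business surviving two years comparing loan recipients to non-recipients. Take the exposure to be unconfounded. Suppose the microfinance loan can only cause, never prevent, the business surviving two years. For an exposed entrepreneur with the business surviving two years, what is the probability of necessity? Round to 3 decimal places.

PN ≈ 0.827

Under exogeneity and monotonicity, PN = (RR − 1) / RR = 1 − 1/RR.
PN = (5.77 − 1) / 5.77 = 4.77 / 5.77 ≈ 0.8267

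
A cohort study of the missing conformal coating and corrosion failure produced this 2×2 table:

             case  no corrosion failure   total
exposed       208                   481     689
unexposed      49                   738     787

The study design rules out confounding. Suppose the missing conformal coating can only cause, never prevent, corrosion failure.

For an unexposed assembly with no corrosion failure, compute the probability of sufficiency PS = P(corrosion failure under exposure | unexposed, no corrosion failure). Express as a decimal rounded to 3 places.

p₁ = P(outcome | exposed) = 208/689 = 0.30189
p₀ = P(outcome | unexposed) = 49/787 = 0.062262
Under exogeneity and monotonicity, PS = (p₁ − p₀) / (1 − p₀).
PS = (0.30189 − 0.062262) / (1 − 0.062262) = 0.23963 / 0.93774 ≈ 0.2555

PS ≈ 0.256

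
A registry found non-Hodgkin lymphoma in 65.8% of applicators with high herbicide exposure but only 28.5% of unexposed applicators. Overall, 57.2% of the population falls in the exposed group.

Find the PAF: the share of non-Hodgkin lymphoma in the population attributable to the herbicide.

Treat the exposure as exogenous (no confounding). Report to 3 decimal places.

PAF ≈ 0.428

p₁ = 0.658, p₀ = 0.285.
Overall risk P(Y=1) = π·p₁ + (1−π)·p₀ = 0.572×0.658 + 0.428×0.285 = 0.49836.
Under exogeneity, PAF = [P(Y=1) − p₀] / P(Y=1).
PAF = (0.49836 − 0.285) / 0.49836 ≈ 0.4281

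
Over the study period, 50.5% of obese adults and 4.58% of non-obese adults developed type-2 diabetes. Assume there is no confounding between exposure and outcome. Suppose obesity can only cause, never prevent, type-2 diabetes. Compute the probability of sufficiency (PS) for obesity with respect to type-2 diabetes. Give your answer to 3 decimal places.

p₁ = 0.505, p₀ = 0.0458.
Under exogeneity and monotonicity, PS = (p₁ − p₀) / (1 − p₀).
PS = (0.505 − 0.0458) / (1 − 0.0458) = 0.4592 / 0.9542 ≈ 0.4812

PS ≈ 0.481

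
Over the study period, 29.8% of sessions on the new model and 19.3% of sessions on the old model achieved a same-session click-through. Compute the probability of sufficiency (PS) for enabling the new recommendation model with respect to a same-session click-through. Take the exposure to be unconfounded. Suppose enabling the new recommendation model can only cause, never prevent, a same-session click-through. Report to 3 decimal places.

p₁ = 0.298, p₀ = 0.193.
Under exogeneity and monotonicity, PS = (p₁ − p₀) / (1 − p₀).
PS = (0.298 − 0.193) / (1 − 0.193) = 0.105 / 0.807 ≈ 0.1301

PS ≈ 0.130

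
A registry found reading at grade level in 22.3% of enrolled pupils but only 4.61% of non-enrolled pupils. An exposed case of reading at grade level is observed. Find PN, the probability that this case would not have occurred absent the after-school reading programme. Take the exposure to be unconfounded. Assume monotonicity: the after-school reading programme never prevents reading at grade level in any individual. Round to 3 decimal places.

p₁ = 0.223, p₀ = 0.0461.
Under exogeneity and monotonicity, PN = (p₁ − p₀) / p₁.
PN = (0.223 − 0.0461) / 0.223 = 0.1769 / 0.223 ≈ 0.7933

PN ≈ 0.793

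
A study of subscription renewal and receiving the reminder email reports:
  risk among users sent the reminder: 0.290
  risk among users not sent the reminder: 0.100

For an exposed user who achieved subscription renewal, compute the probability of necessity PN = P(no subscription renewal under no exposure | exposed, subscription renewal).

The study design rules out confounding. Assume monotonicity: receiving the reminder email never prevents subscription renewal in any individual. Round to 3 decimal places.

PN ≈ 0.655

Let p₁ = 0.29, p₀ = 0.1.
Under exogeneity and monotonicity, PN = (p₁ − p₀) / p₁.
PN = (0.29 − 0.1) / 0.29 = 0.19 / 0.29 ≈ 0.6552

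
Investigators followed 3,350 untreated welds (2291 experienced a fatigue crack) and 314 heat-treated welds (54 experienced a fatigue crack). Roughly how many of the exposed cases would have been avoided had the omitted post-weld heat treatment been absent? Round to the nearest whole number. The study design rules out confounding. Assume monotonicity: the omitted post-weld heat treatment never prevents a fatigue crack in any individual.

about 1715 cases

p₁ = P(outcome | exposed) = 2291/3350 = 0.68388
p₀ = P(outcome | unexposed) = 54/314 = 0.17197
PN = (p₁ − p₀)/p₁ = (0.68388 − 0.17197) / 0.68388 ≈ 0.74853.
Attributable cases ≈ PN × (exposed cases) = 0.74853 × 2291 ≈ 1714.89.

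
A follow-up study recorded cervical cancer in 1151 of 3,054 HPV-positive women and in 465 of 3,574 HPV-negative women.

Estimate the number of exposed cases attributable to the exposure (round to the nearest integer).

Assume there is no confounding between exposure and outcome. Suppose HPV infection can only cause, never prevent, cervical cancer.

about 754 cases

p₁ = P(outcome | exposed) = 1151/3054 = 0.37688
p₀ = P(outcome | unexposed) = 465/3574 = 0.13011
PN = (p₁ − p₀)/p₁ = (0.37688 − 0.13011) / 0.37688 ≈ 0.65478.
Attributable cases ≈ PN × (exposed cases) = 0.65478 × 1151 ≈ 753.66.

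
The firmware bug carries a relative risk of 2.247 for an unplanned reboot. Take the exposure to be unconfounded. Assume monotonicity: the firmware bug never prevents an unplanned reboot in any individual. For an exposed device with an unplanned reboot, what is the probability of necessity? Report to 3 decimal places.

Under exogeneity and monotonicity, PN = (RR − 1) / RR = 1 − 1/RR.
PN = (2.247 − 1) / 2.247 = 1.247 / 2.247 ≈ 0.5550

PN ≈ 0.555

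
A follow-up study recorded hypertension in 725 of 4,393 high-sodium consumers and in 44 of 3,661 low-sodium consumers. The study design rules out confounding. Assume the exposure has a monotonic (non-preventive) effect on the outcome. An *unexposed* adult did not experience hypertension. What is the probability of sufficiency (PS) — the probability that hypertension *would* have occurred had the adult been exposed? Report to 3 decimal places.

p₁ = P(outcome | exposed) = 725/4393 = 0.16504
p₀ = P(outcome | unexposed) = 44/3661 = 0.012019
Under exogeneity and monotonicity, PS = (p₁ − p₀) / (1 − p₀).
PS = (0.16504 − 0.012019) / (1 − 0.012019) = 0.15302 / 0.98798 ≈ 0.1549

PS ≈ 0.155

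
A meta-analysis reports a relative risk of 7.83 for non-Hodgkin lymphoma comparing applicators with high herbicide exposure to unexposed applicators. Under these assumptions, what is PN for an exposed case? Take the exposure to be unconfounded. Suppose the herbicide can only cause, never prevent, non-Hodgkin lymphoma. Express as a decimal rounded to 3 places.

Under exogeneity and monotonicity, PN = (RR − 1) / RR = 1 − 1/RR.
PN = (7.83 − 1) / 7.83 = 6.83 / 7.83 ≈ 0.8723

PN ≈ 0.872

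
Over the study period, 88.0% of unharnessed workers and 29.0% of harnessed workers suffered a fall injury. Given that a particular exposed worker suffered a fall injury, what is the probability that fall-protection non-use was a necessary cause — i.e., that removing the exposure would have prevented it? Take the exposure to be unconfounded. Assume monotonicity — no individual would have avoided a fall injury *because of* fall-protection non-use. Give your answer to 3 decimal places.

PN ≈ 0.670

p₁ = 0.88, p₀ = 0.29.
Under exogeneity and monotonicity, PN = (p₁ − p₀) / p₁.
PN = (0.88 − 0.29) / 0.88 = 0.59 / 0.88 ≈ 0.6705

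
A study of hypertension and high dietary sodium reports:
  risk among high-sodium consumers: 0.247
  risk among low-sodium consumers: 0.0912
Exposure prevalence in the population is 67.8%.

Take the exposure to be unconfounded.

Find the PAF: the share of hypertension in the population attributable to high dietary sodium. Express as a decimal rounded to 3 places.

PAF ≈ 0.537

Let p₁ = 0.247, p₀ = 0.0912.
Overall risk P(Y=1) = π·p₁ + (1−π)·p₀ = 0.678×0.247 + 0.322×0.0912 = 0.19683.
Under exogeneity, PAF = [P(Y=1) − p₀] / P(Y=1).
PAF = (0.19683 − 0.0912) / 0.19683 ≈ 0.5367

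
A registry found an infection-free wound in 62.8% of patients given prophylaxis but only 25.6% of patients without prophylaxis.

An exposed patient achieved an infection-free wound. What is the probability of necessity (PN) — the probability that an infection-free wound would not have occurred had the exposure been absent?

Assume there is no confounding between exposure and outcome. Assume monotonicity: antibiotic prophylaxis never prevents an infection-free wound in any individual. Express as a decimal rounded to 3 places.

PN ≈ 0.592

p₁ = 0.628, p₀ = 0.256.
Under exogeneity and monotonicity, PN = (p₁ − p₀) / p₁.
PN = (0.628 − 0.256) / 0.628 = 0.372 / 0.628 ≈ 0.5924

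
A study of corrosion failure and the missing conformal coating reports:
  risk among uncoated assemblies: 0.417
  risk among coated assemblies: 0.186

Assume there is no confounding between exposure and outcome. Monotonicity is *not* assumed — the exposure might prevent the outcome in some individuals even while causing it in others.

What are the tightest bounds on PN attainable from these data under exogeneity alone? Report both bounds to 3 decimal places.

0.554 ≤ PN ≤ 1.000

Let p₁ = 0.417, p₀ = 0.186.
Under exogeneity alone the bounds on PN are max{0,(p₁−p₀)/p₁} ≤ PN ≤ min{1,(1−p₀)/p₁}.
  lower = (p₁ − p₀)/p₁ = 0.231 / 0.417 ≈ 0.5540
  upper = min{1, (1 − p₀)/p₁} = 0.814 / 0.417 ≈ 1.9520 → capped at 1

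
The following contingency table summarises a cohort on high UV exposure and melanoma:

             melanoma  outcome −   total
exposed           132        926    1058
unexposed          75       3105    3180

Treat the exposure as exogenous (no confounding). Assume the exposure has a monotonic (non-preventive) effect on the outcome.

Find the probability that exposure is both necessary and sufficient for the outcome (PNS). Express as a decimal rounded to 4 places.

PNS ≈ 0.1012

p₁ = P(outcome | exposed) = 132/1058 = 0.12476
p₀ = P(outcome | unexposed) = 75/3180 = 0.023585
Under exogeneity and monotonicity, PNS = p₁ − p₀.
PNS = 0.12476 − 0.023585 = 0.10118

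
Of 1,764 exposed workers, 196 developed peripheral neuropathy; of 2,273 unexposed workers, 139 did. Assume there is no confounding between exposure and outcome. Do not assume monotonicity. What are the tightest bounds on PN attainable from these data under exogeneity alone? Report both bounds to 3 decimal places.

p₁ = P(outcome | exposed) = 196/1764 = 0.11111
p₀ = P(outcome | unexposed) = 139/2273 = 0.061153
Under exogeneity alone the bounds on PN are max{0,(p₁−p₀)/p₁} ≤ PN ≤ min{1,(1−p₀)/p₁}.
  lower = (p₁ − p₀)/p₁ = 0.049958 / 0.11111 ≈ 0.4496
  upper = min{1, (1 − p₀)/p₁} = 0.93885 / 0.11111 ≈ 8.4496 → capped at 1

0.450 ≤ PN ≤ 1.000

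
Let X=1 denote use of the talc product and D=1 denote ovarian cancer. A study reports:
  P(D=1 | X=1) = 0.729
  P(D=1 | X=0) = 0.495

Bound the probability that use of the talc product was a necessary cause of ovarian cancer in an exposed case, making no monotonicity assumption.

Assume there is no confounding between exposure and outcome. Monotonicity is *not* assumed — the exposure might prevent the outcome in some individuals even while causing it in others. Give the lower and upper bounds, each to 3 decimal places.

0.321 ≤ PN ≤ 0.693

Let p₁ = 0.729, p₀ = 0.495.
Under exogeneity alone the bounds on PN are max{0,(p₁−p₀)/p₁} ≤ PN ≤ min{1,(1−p₀)/p₁}.
  lower = (p₁ − p₀)/p₁ = 0.234 / 0.729 ≈ 0.3210
  upper = min{1, (1 − p₀)/p₁} = 0.505 / 0.729 ≈ 0.6927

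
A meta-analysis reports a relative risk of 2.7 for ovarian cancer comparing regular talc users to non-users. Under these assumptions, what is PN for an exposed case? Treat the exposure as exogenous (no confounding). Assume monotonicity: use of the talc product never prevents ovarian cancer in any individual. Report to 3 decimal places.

PN ≈ 0.630

Under exogeneity and monotonicity, PN = (RR − 1) / RR = 1 − 1/RR.
PN = (2.7 − 1) / 2.7 = 1.7 / 2.7 ≈ 0.6296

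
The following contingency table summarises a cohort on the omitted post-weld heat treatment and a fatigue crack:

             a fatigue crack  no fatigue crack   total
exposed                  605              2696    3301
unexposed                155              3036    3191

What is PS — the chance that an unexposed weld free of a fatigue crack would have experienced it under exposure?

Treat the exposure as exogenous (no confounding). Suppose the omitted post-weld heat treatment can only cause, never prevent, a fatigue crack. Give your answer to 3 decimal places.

p₁ = P(outcome | exposed) = 605/3301 = 0.18328
p₀ = P(outcome | unexposed) = 155/3191 = 0.048574
Under exogeneity and monotonicity, PS = (p₁ − p₀)/(1 − p₀).
PS = (0.18328 − 0.048574) / 0.95143 ≈ 0.1416

PS ≈ 0.142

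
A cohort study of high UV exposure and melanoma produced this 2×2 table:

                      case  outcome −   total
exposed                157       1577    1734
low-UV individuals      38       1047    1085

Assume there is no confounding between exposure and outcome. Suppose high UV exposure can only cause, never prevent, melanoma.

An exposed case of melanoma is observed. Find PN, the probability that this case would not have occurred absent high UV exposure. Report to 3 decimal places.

p₁ = P(outcome | exposed) = 157/1734 = 0.090542
p₀ = P(outcome | unexposed) = 38/1085 = 0.035023
Under exogeneity and monotonicity, PN = (p₁ − p₀)/p₁.
PN = (0.090542 − 0.035023) / 0.090542 ≈ 0.6132

PN ≈ 0.613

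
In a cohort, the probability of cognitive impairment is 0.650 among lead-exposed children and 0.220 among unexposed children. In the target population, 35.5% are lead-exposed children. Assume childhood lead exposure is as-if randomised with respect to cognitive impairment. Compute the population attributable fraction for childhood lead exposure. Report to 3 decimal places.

PAF ≈ 0.410

Let p₁ = 0.65, p₀ = 0.22.
Overall risk P(Y=1) = π·p₁ + (1−π)·p₀ = 0.355×0.65 + 0.645×0.22 = 0.37265.
Under exogeneity, PAF = [P(Y=1) − p₀] / P(Y=1).
PAF = (0.37265 − 0.22) / 0.37265 ≈ 0.4096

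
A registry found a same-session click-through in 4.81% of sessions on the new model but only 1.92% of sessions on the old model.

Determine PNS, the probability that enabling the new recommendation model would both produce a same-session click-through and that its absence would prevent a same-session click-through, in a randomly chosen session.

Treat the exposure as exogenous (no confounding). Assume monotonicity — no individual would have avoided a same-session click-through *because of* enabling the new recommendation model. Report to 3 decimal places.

PNS ≈ 0.029

p₁ = 0.0481, p₀ = 0.0192.
Under exogeneity and monotonicity, PNS = p₁ − p₀.
PNS = 0.0481 − 0.0192 = 0.0289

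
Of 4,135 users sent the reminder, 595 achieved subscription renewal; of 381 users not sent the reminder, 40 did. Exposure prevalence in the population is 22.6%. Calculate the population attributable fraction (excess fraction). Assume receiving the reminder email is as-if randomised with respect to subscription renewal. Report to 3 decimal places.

p₁ = P(outcome | exposed) = 595/4135 = 0.14389
p₀ = P(outcome | unexposed) = 40/381 = 0.10499
Overall risk P(Y=1) = π·p₁ + (1−π)·p₀ = 0.226×0.14389 + 0.774×0.10499 = 0.11378.
Under exogeneity, PAF = [P(Y=1) − p₀] / P(Y=1).
PAF = (0.11378 − 0.10499) / 0.11378 ≈ 0.0773

PAF ≈ 0.077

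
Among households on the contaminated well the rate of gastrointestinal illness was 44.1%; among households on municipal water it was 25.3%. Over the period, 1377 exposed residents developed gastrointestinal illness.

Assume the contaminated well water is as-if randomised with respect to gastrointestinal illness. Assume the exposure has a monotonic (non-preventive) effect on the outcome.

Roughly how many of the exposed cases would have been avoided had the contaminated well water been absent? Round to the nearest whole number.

p₁ = 0.441, p₀ = 0.253.
PN = (p₁ − p₀)/p₁ = (0.441 − 0.253) / 0.441 ≈ 0.42630.
Attributable cases ≈ PN × (exposed cases) = 0.42630 × 1377 ≈ 587.02.

about 587 cases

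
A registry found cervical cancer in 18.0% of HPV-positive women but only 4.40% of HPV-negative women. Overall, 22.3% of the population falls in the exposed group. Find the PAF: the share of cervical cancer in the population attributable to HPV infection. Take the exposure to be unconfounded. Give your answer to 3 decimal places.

PAF ≈ 0.408

p₁ = 0.18, p₀ = 0.044.
Overall risk P(Y=1) = π·p₁ + (1−π)·p₀ = 0.223×0.18 + 0.777×0.044 = 0.074328.
Under exogeneity, PAF = [P(Y=1) − p₀] / P(Y=1).
PAF = (0.074328 − 0.044) / 0.074328 ≈ 0.4080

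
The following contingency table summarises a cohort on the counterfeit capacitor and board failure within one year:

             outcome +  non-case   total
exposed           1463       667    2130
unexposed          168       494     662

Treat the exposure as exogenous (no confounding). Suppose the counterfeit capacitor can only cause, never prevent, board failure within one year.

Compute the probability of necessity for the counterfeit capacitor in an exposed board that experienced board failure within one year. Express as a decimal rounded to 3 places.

PN ≈ 0.631

p₁ = P(outcome | exposed) = 1463/2130 = 0.68685
p₀ = P(outcome | unexposed) = 168/662 = 0.25378
Under exogeneity and monotonicity, PN = (p₁ − p₀) / p₁.
PN = (0.68685 − 0.25378) / 0.68685 = 0.43308 / 0.68685 ≈ 0.6305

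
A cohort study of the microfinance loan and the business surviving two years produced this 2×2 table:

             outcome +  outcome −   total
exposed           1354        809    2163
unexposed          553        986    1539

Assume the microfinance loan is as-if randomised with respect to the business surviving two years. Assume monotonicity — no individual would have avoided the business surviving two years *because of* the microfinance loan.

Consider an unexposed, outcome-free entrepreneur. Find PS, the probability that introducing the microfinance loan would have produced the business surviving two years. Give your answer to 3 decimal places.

PS ≈ 0.416

p₁ = P(outcome | exposed) = 1354/2163 = 0.62598
p₀ = P(outcome | unexposed) = 553/1539 = 0.35932
Under exogeneity and monotonicity, PS = (p₁ − p₀)/(1 − p₀).
PS = (0.62598 − 0.35932) / 0.64068 ≈ 0.4162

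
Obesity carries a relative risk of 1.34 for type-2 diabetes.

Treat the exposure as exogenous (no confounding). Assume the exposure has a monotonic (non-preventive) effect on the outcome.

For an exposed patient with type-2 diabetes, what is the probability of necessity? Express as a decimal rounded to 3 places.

Under exogeneity and monotonicity, PN = (RR − 1) / RR = 1 − 1/RR.
PN = (1.34 − 1) / 1.34 = 0.34 / 1.34 ≈ 0.2537

PN ≈ 0.254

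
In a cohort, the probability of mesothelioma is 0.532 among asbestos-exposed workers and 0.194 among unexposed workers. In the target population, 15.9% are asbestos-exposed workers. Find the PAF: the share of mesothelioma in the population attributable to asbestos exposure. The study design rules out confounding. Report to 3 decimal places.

Let p₁ = 0.532, p₀ = 0.194.
Overall risk P(Y=1) = π·p₁ + (1−π)·p₀ = 0.159×0.532 + 0.841×0.194 = 0.24774.
Under exogeneity, PAF = [P(Y=1) − p₀] / P(Y=1).
PAF = (0.24774 − 0.194) / 0.24774 ≈ 0.2169

PAF ≈ 0.217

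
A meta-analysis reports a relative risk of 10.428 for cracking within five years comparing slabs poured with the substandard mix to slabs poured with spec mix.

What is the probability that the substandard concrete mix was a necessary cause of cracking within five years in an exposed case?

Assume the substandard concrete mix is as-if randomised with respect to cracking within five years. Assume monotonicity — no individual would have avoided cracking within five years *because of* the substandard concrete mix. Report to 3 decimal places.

PN ≈ 0.904

Under exogeneity and monotonicity, PN = (RR − 1) / RR = 1 − 1/RR.
PN = (10.428 − 1) / 10.428 = 9.428 / 10.428 ≈ 0.9041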